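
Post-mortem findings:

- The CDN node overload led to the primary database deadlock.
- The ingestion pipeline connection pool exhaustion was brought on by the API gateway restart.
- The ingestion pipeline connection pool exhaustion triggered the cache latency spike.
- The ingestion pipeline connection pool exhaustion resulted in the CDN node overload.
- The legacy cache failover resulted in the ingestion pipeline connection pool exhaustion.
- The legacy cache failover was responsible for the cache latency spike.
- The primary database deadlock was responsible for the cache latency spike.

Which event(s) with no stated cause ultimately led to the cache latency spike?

Tracing upstream from the cache latency spike: the cache latency spike ← the legacy cache failover.
A separate upstream branch: the cache latency spike ← the ingestion pipeline connection pool exhaustion ← the API gateway restart.
Each of those chain origins has no stated cause.

the API gateway restart, the legacy cache failover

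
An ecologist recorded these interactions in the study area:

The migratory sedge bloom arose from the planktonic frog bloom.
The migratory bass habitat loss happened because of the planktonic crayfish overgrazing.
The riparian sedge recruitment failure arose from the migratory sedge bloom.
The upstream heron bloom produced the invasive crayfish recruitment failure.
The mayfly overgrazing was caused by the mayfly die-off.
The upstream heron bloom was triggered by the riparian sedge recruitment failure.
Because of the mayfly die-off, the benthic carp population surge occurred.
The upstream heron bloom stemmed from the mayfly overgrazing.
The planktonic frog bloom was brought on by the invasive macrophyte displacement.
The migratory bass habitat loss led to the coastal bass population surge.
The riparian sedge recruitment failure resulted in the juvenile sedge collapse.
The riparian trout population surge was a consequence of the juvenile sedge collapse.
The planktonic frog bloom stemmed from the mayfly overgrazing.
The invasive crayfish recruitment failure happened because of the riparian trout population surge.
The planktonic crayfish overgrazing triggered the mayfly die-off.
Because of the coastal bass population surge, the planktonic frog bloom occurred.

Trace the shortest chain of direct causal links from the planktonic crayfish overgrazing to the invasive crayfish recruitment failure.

the planktonic crayfish overgrazing → the mayfly die-off
the mayfly die-off → the mayfly overgrazing
the mayfly overgrazing → the upstream heron bloom
the upstream heron bloom → the invasive crayfish recruitment failure
Length: 4 steps.

the planktonic crayfish overgrazing → the mayfly die-off → the mayfly overgrazing → the upstream heron bloom → the invasive crayfish recruitment failure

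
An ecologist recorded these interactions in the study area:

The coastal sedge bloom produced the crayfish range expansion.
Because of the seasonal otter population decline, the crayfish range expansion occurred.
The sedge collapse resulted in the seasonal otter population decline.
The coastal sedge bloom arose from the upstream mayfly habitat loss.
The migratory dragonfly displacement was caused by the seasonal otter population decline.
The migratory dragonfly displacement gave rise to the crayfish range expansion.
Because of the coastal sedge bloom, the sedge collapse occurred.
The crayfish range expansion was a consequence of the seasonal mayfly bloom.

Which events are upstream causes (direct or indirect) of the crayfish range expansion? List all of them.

Immediate causes of the crayfish range expansion: the seasonal mayfly bloom, the coastal sedge bloom, the seasonal otter population decline, the migratory dragonfly displacement.
Further upstream: the upstream mayfly habitat loss, the sedge collapse.

the coastal sedge bloom, the migratory dragonfly displacement, the seasonal mayfly bloom, the seasonal otter population decline, the sedge collapse, the upstream mayfly habitat loss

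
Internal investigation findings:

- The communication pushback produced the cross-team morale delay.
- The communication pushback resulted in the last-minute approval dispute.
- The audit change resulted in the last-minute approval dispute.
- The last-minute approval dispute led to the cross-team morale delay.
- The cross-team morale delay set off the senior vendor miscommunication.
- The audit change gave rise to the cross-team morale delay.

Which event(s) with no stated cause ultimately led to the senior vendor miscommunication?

Tracing upstream from the senior vendor miscommunication: the senior vendor miscommunication ← the cross-team morale delay ← the communication pushback.
A separate upstream branch: the senior vendor miscommunication ← the cross-team morale delay ← the audit change.
Each of those chain origins has no stated cause.

the audit change, the communication pushback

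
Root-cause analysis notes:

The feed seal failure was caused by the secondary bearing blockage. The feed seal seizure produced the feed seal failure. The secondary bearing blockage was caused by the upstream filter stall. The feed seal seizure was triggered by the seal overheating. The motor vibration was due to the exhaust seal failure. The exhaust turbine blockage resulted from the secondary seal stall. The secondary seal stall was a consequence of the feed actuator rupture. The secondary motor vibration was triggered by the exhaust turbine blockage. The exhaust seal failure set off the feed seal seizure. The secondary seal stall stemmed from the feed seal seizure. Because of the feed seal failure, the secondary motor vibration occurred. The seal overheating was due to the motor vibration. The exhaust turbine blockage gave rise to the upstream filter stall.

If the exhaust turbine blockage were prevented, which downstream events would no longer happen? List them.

the secondary bearing blockage, the upstream filter stall

Downstream of the exhaust turbine blockage: the upstream filter stall, the secondary bearing blockage, the feed seal failure, the secondary motor vibration.
Of those, still caused via another path: the feed seal failure, the secondary motor vibration.
The remainder have no surviving cause.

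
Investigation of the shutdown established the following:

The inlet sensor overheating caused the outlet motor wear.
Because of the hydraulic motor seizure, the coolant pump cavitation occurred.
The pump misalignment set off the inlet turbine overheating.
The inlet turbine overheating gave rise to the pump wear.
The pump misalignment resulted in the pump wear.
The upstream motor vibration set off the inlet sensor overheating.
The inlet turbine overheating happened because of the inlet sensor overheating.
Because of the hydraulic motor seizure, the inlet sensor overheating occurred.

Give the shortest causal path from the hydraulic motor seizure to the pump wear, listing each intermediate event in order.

the hydraulic motor seizure → the inlet sensor overheating
the inlet sensor overheating → the inlet turbine overheating
the inlet turbine overheating → the pump wear
Length: 3 steps.

the hydraulic motor seizure → the inlet sensor overheating → the inlet turbine overheating → the pump wear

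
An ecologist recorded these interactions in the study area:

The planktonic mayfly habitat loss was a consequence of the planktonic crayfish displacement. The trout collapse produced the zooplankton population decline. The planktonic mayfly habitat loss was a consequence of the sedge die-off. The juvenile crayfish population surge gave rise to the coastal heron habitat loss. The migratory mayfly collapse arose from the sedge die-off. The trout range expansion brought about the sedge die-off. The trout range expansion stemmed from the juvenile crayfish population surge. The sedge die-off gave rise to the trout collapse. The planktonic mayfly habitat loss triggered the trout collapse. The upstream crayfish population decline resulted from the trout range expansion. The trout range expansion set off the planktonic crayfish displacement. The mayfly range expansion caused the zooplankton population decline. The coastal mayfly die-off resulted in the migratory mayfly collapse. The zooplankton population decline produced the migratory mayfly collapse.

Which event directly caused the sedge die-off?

Upstream contributors include the juvenile crayfish population surge, but only the trout range expansion feeds directly into the sedge die-off.

the trout range expansion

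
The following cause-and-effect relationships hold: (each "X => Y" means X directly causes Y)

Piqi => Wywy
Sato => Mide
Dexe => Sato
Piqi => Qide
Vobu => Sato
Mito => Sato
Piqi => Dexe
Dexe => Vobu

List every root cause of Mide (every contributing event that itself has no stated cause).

Tracing upstream from Mide: Mide ← Sato ← Dexe ← Piqi.
A separate upstream branch: Mide ← Sato ← Mito.
Each of those chain origins has no stated cause.

Mito, Piqi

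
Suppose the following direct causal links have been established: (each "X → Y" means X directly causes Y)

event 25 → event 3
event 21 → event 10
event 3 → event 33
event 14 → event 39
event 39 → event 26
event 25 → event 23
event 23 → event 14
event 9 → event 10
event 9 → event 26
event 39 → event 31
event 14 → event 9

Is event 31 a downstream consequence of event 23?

Yes

There is a causal chain: event 23 → event 14 → event 39 → event 31.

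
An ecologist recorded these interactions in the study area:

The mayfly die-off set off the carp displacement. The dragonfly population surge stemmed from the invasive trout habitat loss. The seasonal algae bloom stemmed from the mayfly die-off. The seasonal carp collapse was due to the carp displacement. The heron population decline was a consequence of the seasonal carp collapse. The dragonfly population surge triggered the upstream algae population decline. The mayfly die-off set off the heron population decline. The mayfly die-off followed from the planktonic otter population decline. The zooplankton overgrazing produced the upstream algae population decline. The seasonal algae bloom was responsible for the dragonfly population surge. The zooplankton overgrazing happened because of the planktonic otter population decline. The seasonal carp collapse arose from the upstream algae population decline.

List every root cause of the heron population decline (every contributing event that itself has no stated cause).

the invasive trout habitat loss, the planktonic otter population decline

Tracing upstream from the heron population decline: the heron population decline ← the mayfly die-off ← the planktonic otter population decline.
A separate upstream branch: the heron population decline ← the seasonal carp collapse ← the upstream algae population decline ← the dragonfly population surge ← the invasive trout habitat loss.
Each of those chain origins has no stated cause.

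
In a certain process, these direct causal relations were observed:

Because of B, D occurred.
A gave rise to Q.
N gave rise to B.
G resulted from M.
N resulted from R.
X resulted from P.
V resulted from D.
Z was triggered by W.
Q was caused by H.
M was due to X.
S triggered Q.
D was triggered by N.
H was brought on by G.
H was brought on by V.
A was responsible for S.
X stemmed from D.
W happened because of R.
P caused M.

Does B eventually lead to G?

Yes

There is a causal chain: B → D → X → M → G.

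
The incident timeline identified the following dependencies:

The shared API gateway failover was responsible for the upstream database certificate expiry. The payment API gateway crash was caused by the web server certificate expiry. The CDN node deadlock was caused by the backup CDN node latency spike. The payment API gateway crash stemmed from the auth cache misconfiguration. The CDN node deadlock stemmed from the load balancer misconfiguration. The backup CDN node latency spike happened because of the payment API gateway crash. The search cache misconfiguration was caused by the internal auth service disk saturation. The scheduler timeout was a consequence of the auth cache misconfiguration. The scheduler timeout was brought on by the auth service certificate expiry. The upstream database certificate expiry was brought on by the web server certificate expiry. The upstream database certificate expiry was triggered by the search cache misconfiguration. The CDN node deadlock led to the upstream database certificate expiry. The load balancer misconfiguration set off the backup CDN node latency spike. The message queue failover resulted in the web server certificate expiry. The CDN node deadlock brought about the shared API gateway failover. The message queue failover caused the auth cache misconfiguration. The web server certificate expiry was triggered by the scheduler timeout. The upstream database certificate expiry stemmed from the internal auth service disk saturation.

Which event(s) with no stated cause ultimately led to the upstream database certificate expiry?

Tracing upstream from the upstream database certificate expiry: the upstream database certificate expiry ← the internal auth service disk saturation.
A separate upstream branch: the upstream database certificate expiry ← the CDN node deadlock ← the load balancer misconfiguration.
A separate upstream branch: the upstream database certificate expiry ← the web server certificate expiry ← the message queue failover.
A separate upstream branch: the upstream database certificate expiry ← the web server certificate expiry ← the scheduler timeout ← the auth service certificate expiry.
Each of those chain origins has no stated cause.

the auth service certificate expiry, the internal auth service disk saturation, the load balancer misconfiguration, the message queue failover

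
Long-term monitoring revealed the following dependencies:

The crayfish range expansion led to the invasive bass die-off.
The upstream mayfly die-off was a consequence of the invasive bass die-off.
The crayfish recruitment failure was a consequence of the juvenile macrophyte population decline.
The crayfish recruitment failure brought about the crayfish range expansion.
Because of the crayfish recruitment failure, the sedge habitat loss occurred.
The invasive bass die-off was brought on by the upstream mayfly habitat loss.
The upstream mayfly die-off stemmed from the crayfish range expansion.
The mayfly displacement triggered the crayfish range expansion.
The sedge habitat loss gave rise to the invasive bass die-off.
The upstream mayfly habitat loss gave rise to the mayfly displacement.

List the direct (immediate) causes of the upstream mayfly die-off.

the crayfish range expansion, the invasive bass die-off

Upstream contributors include the juvenile macrophyte population decline, the crayfish recruitment failure, the upstream mayfly habitat loss, the mayfly displacement, the sedge habitat loss, but only the crayfish range expansion, the invasive bass die-off feed directly into the upstream mayfly die-off.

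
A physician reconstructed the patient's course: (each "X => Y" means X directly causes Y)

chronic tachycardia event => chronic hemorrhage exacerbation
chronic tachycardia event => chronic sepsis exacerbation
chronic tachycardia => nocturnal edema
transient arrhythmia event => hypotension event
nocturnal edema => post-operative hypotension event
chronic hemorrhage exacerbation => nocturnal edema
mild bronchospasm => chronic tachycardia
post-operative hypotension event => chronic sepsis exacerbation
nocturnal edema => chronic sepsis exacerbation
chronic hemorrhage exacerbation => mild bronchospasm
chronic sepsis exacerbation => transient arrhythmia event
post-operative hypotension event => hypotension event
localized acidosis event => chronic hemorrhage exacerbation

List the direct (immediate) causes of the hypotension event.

Upstream contributors include the chronic tachycardia event, the localized acidosis event, the chronic hemorrhage exacerbation, the mild bronchospasm, the chronic tachycardia, the nocturnal edema, the chronic sepsis exacerbation, but only the post-operative hypotension event, the transient arrhythmia event feed directly into the hypotension event.

the post-operative hypotension event, the transient arrhythmia event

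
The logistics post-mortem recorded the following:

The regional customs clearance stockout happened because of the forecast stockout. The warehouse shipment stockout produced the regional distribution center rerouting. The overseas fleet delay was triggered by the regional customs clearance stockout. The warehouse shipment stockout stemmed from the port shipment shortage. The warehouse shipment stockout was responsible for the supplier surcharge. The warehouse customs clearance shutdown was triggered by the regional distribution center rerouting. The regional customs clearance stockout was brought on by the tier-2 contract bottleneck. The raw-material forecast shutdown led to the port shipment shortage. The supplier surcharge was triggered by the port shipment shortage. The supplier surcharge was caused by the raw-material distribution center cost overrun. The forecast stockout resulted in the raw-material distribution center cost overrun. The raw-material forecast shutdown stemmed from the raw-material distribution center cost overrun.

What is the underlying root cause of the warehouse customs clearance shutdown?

Tracing upstream from the warehouse customs clearance shutdown: the warehouse customs clearance shutdown ← the regional distribution center rerouting ← the warehouse shipment stockout ← the port shipment shortage ← the raw-material forecast shutdown ← the raw-material distribution center cost overrun ← the forecast stockout.
The forecast stockout has no stated cause, so it is the root.

the forecast stockout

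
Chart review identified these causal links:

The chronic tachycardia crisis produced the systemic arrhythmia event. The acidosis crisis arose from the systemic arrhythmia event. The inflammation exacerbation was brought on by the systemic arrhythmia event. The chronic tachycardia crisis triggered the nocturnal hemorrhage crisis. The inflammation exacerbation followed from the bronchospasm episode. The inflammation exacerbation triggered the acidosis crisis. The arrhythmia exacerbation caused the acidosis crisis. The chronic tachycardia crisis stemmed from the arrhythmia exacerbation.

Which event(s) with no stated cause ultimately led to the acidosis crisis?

Tracing upstream from the acidosis crisis: the acidosis crisis ← the arrhythmia exacerbation.
A separate upstream branch: the acidosis crisis ← the inflammation exacerbation ← the bronchospasm episode.
Each of those chain origins has no stated cause.

the arrhythmia exacerbation, the bronchospasm episode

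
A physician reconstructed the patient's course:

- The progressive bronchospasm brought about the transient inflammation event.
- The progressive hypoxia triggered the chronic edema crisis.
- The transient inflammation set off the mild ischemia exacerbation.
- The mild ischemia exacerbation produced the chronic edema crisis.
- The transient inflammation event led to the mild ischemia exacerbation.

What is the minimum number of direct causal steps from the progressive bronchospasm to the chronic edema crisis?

3

Shortest chain: the progressive bronchospasm → the transient inflammation event → the mild ischemia exacerbation → the chronic edema crisis.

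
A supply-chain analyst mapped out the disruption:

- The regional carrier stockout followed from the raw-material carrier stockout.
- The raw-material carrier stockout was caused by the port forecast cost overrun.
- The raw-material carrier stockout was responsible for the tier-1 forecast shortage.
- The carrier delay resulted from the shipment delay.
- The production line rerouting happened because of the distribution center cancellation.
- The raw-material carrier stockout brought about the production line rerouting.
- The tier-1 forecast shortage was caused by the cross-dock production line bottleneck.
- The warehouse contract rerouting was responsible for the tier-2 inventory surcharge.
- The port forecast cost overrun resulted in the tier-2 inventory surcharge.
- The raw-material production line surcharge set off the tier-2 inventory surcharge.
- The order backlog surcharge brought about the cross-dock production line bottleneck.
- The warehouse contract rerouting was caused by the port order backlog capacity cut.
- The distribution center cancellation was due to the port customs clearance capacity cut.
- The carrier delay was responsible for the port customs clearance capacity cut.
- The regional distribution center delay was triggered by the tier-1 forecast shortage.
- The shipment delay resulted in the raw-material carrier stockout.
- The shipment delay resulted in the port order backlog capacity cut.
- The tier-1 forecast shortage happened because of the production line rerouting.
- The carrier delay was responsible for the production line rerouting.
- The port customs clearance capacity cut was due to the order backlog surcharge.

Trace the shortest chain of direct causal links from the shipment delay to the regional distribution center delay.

the shipment delay → the raw-material carrier stockout
the raw-material carrier stockout → the tier-1 forecast shortage
the tier-1 forecast shortage → the regional distribution center delay
Length: 3 steps.

the shipment delay → the raw-material carrier stockout → the tier-1 forecast shortage → the regional distribution center delay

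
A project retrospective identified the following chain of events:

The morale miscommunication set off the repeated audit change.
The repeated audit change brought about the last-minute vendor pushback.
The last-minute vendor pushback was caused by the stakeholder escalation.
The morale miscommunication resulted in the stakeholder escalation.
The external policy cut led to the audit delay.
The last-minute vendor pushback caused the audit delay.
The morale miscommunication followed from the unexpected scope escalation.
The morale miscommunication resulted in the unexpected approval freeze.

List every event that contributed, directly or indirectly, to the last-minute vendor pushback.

the morale miscommunication, the repeated audit change, the stakeholder escalation, the unexpected scope escalation

Immediate causes of the last-minute vendor pushback: the repeated audit change, the stakeholder escalation.
Further upstream: the unexpected scope escalation, the morale miscommunication.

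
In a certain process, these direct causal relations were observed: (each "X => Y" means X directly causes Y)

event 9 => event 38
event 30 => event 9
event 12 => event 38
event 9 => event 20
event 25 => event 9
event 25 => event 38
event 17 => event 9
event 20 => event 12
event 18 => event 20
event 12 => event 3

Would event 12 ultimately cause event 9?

Event 12 leads to event 38, event 3; event 9 is not among them.

No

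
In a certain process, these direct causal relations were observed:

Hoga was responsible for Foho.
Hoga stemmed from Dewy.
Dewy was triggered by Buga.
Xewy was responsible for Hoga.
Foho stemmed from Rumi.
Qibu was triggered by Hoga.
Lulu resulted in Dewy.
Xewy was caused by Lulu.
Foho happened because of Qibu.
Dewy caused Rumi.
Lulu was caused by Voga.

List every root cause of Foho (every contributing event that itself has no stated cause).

Buga, Voga

Tracing upstream from Foho: Foho ← Rumi ← Dewy ← Lulu ← Voga.
A separate upstream branch: Foho ← Rumi ← Dewy ← Buga.
Each of those chain origins has no stated cause.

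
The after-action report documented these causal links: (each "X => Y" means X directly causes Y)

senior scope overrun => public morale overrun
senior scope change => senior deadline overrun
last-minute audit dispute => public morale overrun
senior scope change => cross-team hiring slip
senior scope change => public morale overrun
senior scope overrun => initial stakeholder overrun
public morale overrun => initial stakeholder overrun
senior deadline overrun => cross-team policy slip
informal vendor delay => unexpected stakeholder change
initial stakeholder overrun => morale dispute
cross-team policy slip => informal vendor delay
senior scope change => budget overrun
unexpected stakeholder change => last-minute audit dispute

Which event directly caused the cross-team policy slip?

the senior deadline overrun

Upstream contributors include the senior scope change, but only the senior deadline overrun feeds directly into the cross-team policy slip.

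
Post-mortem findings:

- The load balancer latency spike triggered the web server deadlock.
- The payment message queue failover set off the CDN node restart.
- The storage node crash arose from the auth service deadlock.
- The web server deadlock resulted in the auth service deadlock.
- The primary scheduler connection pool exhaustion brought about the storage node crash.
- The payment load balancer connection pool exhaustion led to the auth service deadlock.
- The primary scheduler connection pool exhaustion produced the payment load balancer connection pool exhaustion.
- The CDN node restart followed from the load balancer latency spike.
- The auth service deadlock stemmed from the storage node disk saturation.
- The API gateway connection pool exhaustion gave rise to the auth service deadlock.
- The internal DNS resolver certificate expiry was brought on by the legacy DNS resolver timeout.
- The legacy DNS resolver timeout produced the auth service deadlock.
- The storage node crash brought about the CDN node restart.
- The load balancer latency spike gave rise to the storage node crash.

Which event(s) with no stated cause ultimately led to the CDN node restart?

the API gateway connection pool exhaustion, the legacy DNS resolver timeout, the load balancer latency spike, the payment message queue failover, the primary scheduler connection pool exhaustion, the storage node disk saturation

Tracing upstream from the CDN node restart: the CDN node restart ← the storage node crash ← the primary scheduler connection pool exhaustion.
A separate upstream branch: the CDN node restart ← the storage node crash ← the auth service deadlock ← the API gateway connection pool exhaustion.
A separate upstream branch: the CDN node restart ← the storage node crash ← the auth service deadlock ← the storage node disk saturation.
A separate upstream branch: the CDN node restart ← the load balancer latency spike.
A separate upstream branch: the CDN node restart ← the storage node crash ← the auth service deadlock ← the legacy DNS resolver timeout.
A separate upstream branch: the CDN node restart ← the payment message queue failover.
Each of those chain origins has no stated cause.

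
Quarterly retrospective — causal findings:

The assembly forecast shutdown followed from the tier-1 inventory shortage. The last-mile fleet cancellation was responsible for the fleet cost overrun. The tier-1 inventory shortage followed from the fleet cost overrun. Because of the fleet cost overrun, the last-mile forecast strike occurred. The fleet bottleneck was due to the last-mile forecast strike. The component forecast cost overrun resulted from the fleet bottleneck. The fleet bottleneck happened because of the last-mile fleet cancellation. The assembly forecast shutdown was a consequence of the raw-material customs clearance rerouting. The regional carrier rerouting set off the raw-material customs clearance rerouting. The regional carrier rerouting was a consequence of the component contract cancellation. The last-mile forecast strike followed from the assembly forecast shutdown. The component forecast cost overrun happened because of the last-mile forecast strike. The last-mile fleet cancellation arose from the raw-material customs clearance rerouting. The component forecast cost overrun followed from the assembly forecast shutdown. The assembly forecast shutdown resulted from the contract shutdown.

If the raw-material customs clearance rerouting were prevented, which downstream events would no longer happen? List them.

Downstream of the raw-material customs clearance rerouting: the last-mile fleet cancellation, the fleet cost overrun, the tier-1 inventory shortage, the assembly forecast shutdown, the last-mile forecast strike, the fleet bottleneck, the component forecast cost overrun.
Of those, still caused via another path: the assembly forecast shutdown, the last-mile forecast strike, the fleet bottleneck, the component forecast cost overrun.
The remainder have no surviving cause.

the fleet cost overrun, the last-mile fleet cancellation, the tier-1 inventory shortage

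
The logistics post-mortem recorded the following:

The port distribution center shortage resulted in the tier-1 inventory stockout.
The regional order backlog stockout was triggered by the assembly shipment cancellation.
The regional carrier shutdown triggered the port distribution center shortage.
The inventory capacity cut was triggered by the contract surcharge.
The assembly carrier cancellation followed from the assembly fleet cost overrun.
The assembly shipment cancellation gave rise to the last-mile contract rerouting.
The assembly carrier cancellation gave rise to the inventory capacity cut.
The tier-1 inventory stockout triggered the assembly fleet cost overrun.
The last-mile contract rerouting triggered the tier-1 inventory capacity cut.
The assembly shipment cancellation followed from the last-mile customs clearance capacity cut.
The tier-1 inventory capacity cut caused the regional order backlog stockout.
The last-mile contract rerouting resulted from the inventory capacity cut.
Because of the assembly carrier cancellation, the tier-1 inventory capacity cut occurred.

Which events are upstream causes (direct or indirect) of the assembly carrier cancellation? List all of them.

Immediate cause of the assembly carrier cancellation: the assembly fleet cost overrun.
Further upstream: the regional carrier shutdown, the port distribution center shortage, the tier-1 inventory stockout.

the assembly fleet cost overrun, the port distribution center shortage, the regional carrier shutdown, the tier-1 inventory stockout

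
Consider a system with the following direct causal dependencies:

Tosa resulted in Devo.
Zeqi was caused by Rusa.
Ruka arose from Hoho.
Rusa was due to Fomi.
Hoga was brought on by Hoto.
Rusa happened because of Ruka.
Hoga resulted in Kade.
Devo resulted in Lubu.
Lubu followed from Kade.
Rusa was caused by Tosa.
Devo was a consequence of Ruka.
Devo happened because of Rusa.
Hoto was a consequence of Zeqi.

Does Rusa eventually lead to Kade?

Yes

There is a causal chain: Rusa → Zeqi → Hoto → Hoga → Kade.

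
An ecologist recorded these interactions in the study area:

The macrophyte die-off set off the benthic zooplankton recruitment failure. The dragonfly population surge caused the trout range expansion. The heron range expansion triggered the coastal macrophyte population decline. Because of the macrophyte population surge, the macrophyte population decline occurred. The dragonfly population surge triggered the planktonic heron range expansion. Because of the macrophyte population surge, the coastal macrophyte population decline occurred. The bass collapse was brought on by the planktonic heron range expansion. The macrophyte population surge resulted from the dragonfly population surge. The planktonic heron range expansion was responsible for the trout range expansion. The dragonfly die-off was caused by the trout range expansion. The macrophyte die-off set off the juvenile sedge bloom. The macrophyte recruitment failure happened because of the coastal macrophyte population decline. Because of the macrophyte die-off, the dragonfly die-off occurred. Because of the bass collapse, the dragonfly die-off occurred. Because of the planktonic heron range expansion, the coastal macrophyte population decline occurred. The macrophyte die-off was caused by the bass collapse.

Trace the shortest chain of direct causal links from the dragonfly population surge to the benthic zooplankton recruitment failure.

the dragonfly population surge → the planktonic heron range expansion
the planktonic heron range expansion → the bass collapse
the bass collapse → the macrophyte die-off
the macrophyte die-off → the benthic zooplankton recruitment failure
Length: 4 steps.

the dragonfly population surge → the planktonic heron range expansion → the bass collapse → the macrophyte die-off → the benthic zooplankton recruitment failure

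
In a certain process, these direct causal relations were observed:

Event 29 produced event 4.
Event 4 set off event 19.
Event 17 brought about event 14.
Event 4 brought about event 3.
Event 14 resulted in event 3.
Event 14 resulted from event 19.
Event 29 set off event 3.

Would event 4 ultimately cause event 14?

Yes

There is a causal chain: event 4 → event 19 → event 14.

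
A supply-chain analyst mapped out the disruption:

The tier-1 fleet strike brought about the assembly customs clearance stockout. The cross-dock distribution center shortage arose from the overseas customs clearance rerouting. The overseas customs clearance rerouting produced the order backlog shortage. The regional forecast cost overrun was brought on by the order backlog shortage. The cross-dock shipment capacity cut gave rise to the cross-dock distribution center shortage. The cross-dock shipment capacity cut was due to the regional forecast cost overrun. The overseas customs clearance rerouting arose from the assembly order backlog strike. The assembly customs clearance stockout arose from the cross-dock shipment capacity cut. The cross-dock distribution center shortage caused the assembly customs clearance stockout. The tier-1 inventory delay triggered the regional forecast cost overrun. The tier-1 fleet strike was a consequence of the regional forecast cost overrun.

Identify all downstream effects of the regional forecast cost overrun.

Direct effects: the cross-dock shipment capacity cut, the tier-1 fleet strike.
2 steps out: the cross-dock distribution center shortage, the assembly customs clearance stockout.
Not reachable from it: the assembly order backlog strike, the overseas customs clearance rerouting, the order backlog shortage, the tier-1 inventory delay.

the assembly customs clearance stockout, the cross-dock distribution center shortage, the cross-dock shipment capacity cut, the tier-1 fleet strike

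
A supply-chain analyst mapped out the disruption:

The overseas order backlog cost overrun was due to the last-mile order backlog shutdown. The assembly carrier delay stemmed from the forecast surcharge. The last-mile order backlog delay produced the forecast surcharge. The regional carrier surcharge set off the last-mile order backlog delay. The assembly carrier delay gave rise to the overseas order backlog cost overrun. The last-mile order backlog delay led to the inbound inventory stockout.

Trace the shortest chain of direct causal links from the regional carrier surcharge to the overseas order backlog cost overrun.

the regional carrier surcharge → the last-mile order backlog delay
the last-mile order backlog delay → the forecast surcharge
the forecast surcharge → the assembly carrier delay
the assembly carrier delay → the overseas order backlog cost overrun
Length: 4 steps.

the regional carrier surcharge → the last-mile order backlog delay → the forecast surcharge → the assembly carrier delay → the overseas order backlog cost overrun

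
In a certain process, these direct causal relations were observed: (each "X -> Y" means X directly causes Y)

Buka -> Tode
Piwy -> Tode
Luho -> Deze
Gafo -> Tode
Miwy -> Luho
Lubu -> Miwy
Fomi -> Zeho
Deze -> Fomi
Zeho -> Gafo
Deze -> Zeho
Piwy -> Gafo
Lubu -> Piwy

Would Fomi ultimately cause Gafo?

There is a causal chain: Fomi → Zeho → Gafo.

Yes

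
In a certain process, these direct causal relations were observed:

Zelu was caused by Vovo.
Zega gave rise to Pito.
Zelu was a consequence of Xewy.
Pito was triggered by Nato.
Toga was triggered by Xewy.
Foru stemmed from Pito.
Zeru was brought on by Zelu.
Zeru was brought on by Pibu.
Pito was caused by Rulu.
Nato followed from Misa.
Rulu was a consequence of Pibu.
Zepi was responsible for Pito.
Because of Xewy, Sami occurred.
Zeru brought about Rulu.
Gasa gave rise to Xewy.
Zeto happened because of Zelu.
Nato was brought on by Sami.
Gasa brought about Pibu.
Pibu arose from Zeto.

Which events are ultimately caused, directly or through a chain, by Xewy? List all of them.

Direct effects: Sami, Zelu, Toga.
2 steps out: Nato, Zeto, Zeru.
3 steps out: Pibu, Rulu, Pito.
4 steps out: Foru.
Not reachable from it: Gasa, Vovo, Misa, Zega, Zepi.

Foru, Nato, Pibu, Pito, Rulu, Sami, Toga, Zelu, Zeru, Zeto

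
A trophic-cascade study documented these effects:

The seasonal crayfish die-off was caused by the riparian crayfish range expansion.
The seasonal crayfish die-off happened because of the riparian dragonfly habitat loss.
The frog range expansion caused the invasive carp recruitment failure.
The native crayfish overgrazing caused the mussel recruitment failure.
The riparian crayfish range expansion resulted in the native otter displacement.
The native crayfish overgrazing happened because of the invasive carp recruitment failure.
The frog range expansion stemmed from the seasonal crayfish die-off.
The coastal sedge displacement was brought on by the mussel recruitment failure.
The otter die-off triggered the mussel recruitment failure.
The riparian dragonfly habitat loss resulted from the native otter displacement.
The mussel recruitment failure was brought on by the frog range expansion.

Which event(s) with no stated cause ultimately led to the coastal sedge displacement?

the otter die-off, the riparian crayfish range expansion

Tracing upstream from the coastal sedge displacement: the coastal sedge displacement ← the mussel recruitment failure ← the otter die-off.
A separate upstream branch: the coastal sedge displacement ← the mussel recruitment failure ← the frog range expansion ← the seasonal crayfish die-off ← the riparian crayfish range expansion.
Each of those chain origins has no stated cause.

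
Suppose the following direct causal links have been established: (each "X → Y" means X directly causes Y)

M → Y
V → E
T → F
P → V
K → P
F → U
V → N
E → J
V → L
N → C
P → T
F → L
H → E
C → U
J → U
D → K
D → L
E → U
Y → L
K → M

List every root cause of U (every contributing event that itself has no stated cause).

Tracing upstream from U: U ← F ← T ← P ← K ← D.
A separate upstream branch: U ← E ← H.
Each of those chain origins has no stated cause.

D, H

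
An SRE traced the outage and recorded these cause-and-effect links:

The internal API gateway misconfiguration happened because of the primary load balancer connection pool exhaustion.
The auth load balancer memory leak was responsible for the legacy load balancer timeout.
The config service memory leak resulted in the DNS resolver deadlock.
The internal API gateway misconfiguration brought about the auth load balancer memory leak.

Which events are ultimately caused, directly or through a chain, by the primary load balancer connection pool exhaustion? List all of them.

the auth load balancer memory leak, the internal API gateway misconfiguration, the legacy load balancer timeout

Direct effects: the internal API gateway misconfiguration.
2 steps out: the auth load balancer memory leak.
3 steps out: the legacy load balancer timeout.
Not reachable from it: the config service memory leak, the DNS resolver deadlock.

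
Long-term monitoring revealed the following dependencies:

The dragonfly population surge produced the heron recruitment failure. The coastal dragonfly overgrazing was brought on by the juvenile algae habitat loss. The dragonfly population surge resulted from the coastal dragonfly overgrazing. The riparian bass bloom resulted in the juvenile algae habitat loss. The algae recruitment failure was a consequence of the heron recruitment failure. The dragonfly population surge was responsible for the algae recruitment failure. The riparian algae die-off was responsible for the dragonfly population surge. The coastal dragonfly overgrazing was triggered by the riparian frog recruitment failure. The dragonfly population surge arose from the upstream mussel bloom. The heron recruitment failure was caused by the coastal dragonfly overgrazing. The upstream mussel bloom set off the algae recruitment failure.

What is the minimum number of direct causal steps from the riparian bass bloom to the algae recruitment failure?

4

Shortest chain: the riparian bass bloom → the juvenile algae habitat loss → the coastal dragonfly overgrazing → the dragonfly population surge → the algae recruitment failure.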